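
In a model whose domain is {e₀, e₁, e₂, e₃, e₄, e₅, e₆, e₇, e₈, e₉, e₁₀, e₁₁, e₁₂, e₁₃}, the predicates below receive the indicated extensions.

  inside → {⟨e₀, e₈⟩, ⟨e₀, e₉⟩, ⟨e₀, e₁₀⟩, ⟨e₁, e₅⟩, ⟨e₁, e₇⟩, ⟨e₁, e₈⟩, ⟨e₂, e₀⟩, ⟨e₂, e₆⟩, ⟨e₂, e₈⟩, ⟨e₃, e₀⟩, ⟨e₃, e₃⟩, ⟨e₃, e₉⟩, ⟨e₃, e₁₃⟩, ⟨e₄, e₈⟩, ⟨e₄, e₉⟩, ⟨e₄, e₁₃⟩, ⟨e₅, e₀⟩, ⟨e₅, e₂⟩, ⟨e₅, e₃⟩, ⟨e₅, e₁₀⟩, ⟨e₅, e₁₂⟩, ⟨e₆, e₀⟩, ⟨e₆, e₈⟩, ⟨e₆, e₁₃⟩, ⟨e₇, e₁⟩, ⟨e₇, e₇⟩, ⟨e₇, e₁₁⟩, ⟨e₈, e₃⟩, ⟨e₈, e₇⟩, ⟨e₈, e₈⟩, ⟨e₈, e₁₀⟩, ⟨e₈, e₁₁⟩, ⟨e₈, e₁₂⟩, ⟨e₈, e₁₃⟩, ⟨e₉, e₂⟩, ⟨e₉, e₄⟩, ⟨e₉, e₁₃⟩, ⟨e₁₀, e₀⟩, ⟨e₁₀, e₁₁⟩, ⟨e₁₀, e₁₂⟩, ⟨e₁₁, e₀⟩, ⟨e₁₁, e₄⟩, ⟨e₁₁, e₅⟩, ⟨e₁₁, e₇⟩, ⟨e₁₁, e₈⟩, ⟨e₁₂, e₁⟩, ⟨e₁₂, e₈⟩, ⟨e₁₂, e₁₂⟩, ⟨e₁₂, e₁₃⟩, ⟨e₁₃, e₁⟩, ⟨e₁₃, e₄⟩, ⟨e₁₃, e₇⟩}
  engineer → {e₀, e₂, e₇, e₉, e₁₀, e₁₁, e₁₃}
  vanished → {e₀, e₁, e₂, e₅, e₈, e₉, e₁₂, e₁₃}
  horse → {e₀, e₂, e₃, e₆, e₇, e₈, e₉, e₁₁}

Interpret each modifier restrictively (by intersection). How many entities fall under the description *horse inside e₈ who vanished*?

⟦inside e₈⟧ = {x : ⟨x, e₈⟩ ∈ ⟦inside⟧} = {e₀, e₁, e₂, e₄, e₆, e₈, e₁₁, e₁₂}
⟦who vanished⟧ = ⟦vanished⟧ = {e₀, e₁, e₂, e₅, e₈, e₉, e₁₂, e₁₃}
⟦horse⟧ = {e₀, e₂, e₃, e₆, e₇, e₈, e₉, e₁₁}
… ∩ ⟦inside e₈⟧ = {e₀, e₂, e₃, e₆, e₇, e₈, e₉, e₁₁} ∩ {e₀, e₁, e₂, e₄, e₆, e₈, e₁₁, e₁₂} = {e₀, e₂, e₆, e₈, e₁₁}
… ∩ ⟦who vanished⟧ = {e₀, e₂, e₆, e₈, e₁₁} ∩ {e₀, e₁, e₂, e₅, e₈, e₉, e₁₂, e₁₃} = {e₀, e₂, e₈}
⟦horse inside e₈ who vanished⟧ = {e₀, e₂, e₈}, so the cardinality is 3.

3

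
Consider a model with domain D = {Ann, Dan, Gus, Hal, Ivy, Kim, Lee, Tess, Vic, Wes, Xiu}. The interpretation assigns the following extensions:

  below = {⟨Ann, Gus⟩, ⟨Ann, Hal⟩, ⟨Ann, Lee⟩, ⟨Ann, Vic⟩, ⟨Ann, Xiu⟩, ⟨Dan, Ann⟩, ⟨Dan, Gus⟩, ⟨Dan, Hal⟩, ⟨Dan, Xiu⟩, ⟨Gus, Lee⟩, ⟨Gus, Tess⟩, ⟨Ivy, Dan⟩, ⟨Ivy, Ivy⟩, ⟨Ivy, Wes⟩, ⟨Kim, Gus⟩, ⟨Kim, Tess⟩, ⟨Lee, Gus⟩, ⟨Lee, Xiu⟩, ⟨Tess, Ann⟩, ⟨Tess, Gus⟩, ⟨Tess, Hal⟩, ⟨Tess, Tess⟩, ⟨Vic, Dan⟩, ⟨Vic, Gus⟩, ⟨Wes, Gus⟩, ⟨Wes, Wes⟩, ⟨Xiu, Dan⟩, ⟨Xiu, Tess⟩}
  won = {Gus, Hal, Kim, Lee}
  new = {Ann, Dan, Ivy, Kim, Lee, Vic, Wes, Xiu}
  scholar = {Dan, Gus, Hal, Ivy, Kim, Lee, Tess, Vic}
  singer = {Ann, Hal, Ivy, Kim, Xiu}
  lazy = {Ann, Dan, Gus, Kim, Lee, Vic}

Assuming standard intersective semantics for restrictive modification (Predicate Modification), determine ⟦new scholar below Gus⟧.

{Dan, Kim, Lee, Vic}

⟦below Gus⟧ = {x : ⟨x, Gus⟩ ∈ ⟦below⟧} = {Ann, Dan, Kim, Lee, Tess, Vic, Wes}
⟦scholar⟧ = {Dan, Gus, Hal, Ivy, Kim, Lee, Tess, Vic}
… ∩ ⟦below Gus⟧ = {Dan, Gus, Hal, Ivy, Kim, Lee, Tess, Vic} ∩ {Ann, Dan, Kim, Lee, Tess, Vic, Wes} = {Dan, Kim, Lee, Tess, Vic}
… ∩ ⟦new⟧ = {Dan, Kim, Lee, Tess, Vic} ∩ {Ann, Dan, Ivy, Kim, Lee, Vic, Wes, Xiu} = {Dan, Kim, Lee, Vic}
So ⟦new scholar below Gus⟧ = {Dan, Kim, Lee, Vic}.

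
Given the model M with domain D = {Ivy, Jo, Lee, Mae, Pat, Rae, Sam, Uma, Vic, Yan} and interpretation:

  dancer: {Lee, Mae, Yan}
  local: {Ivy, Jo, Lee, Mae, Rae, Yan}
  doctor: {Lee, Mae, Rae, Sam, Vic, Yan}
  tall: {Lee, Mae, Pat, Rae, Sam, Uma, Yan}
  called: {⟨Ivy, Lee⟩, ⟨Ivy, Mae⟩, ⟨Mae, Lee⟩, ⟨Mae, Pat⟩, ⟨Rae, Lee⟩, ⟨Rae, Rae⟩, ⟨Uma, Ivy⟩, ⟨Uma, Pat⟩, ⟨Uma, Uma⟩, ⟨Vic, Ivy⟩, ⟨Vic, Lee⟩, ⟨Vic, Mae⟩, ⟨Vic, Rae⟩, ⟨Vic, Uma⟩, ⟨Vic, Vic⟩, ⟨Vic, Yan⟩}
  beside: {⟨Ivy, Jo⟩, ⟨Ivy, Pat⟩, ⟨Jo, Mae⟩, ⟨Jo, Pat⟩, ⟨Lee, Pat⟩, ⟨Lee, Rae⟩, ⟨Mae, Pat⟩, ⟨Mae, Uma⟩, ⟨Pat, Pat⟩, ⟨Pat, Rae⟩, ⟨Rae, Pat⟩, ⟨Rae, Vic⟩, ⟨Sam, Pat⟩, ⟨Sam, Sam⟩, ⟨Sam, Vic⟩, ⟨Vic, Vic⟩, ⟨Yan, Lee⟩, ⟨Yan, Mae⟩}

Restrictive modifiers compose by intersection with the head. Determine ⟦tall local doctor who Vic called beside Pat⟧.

{Lee, Mae, Rae}

⟦who Vic called⟧ = {x : ⟨Vic, x⟩ ∈ ⟦called⟧} = {Ivy, Lee, Mae, Rae, Uma, Vic, Yan}
⟦beside Pat⟧ = {x : ⟨x, Pat⟩ ∈ ⟦beside⟧} = {Ivy, Jo, Lee, Mae, Pat, Rae, Sam}
⟦doctor⟧ = {Lee, Mae, Rae, Sam, Vic, Yan}
… ∩ ⟦who Vic called⟧ = {Lee, Mae, Rae, Sam, Vic, Yan} ∩ {Ivy, Lee, Mae, Rae, Uma, Vic, Yan} = {Lee, Mae, Rae, Vic, Yan}
… ∩ ⟦beside Pat⟧ = {Lee, Mae, Rae, Vic, Yan} ∩ {Ivy, Jo, Lee, Mae, Pat, Rae, Sam} = {Lee, Mae, Rae}
… ∩ ⟦tall⟧ = {Lee, Mae, Rae} ∩ {Lee, Mae, Pat, Rae, Sam, Uma, Yan} = {Lee, Mae, Rae}
… ∩ ⟦local⟧ = {Lee, Mae, Rae} ∩ {Ivy, Jo, Lee, Mae, Rae, Yan} = {Lee, Mae, Rae}
So ⟦tall local doctor who Vic called beside Pat⟧ = {Lee, Mae, Rae}.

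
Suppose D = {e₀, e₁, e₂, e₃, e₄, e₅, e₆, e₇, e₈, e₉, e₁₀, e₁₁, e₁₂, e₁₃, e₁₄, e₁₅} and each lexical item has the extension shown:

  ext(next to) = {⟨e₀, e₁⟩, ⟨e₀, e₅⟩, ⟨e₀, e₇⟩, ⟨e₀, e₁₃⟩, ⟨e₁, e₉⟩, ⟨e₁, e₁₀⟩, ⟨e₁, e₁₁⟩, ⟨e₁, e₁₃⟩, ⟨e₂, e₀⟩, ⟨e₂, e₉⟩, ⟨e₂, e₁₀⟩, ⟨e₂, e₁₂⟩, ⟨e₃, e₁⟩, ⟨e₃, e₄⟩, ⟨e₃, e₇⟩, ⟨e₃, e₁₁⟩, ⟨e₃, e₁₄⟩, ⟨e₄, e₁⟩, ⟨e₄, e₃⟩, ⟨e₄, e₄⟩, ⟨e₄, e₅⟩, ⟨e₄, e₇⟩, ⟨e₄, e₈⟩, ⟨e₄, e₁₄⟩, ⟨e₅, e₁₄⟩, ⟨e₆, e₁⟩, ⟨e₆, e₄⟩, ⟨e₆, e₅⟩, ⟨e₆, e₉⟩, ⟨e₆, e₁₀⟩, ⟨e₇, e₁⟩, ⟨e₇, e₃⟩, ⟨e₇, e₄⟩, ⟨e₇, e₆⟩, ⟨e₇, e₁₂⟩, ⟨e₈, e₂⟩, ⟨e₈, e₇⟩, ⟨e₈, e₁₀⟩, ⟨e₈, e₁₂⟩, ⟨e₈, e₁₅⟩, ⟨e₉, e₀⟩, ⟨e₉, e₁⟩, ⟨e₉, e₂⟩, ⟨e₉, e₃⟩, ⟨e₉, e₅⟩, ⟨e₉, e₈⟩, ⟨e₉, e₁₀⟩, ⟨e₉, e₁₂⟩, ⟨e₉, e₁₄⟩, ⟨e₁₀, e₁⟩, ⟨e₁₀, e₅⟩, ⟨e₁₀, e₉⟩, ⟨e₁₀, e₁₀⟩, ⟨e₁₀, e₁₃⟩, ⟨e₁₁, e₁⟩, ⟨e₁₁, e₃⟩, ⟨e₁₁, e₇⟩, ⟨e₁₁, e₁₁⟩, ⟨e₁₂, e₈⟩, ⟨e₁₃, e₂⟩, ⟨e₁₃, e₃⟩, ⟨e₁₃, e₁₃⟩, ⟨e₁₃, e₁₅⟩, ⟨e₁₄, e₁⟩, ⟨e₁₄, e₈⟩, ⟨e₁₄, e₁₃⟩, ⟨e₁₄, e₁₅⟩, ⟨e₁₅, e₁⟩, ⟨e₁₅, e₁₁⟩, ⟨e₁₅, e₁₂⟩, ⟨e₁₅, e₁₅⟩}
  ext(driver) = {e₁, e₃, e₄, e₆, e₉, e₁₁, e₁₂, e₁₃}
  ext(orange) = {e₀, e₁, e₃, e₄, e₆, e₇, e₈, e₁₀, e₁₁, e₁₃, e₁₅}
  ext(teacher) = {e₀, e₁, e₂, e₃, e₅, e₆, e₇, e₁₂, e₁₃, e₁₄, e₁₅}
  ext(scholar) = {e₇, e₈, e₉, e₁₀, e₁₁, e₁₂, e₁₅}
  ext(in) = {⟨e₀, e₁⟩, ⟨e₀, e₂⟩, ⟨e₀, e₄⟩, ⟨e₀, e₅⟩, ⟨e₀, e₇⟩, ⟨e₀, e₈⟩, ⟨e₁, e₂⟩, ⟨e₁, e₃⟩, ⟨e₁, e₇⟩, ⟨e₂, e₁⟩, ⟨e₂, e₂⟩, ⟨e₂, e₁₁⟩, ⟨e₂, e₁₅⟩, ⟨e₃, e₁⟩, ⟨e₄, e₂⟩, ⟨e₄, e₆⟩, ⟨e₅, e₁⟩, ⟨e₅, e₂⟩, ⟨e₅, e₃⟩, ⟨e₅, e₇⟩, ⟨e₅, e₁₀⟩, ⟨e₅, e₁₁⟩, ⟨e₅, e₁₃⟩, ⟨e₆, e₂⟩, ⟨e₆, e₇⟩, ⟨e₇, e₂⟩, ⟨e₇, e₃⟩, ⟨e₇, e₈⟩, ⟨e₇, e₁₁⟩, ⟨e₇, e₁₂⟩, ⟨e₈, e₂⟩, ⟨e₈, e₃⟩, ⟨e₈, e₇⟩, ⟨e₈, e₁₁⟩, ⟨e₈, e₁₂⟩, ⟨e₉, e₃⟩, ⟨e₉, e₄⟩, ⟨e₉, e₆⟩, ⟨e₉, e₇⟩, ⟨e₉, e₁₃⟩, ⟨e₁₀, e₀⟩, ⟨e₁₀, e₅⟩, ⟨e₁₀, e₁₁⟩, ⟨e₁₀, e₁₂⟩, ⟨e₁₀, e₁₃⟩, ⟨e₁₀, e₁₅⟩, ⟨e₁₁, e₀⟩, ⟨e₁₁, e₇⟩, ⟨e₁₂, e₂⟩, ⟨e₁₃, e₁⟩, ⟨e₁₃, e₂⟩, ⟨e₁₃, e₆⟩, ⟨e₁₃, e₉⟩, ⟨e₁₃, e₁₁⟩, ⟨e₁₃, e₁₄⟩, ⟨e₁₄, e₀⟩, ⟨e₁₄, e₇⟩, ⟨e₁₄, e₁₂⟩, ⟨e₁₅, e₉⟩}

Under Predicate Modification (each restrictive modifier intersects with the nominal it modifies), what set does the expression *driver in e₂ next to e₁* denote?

{e₄, e₆}

⟦in e₂⟧ = {x : ⟨x, e₂⟩ ∈ ⟦in⟧} = {e₀, e₁, e₂, e₄, e₅, e₆, e₇, e₈, e₁₂, e₁₃}
⟦next to e₁⟧ = {x : ⟨x, e₁⟩ ∈ ⟦next to⟧} = {e₀, e₃, e₄, e₆, e₇, e₉, e₁₀, e₁₁, e₁₄, e₁₅}
⟦driver⟧ = {e₁, e₃, e₄, e₆, e₉, e₁₁, e₁₂, e₁₃}
… ∩ ⟦in e₂⟧ = {e₁, e₃, e₄, e₆, e₉, e₁₁, e₁₂, e₁₃} ∩ {e₀, e₁, e₂, e₄, e₅, e₆, e₇, e₈, e₁₂, e₁₃} = {e₁, e₄, e₆, e₁₂, e₁₃}
… ∩ ⟦next to e₁⟧ = {e₁, e₄, e₆, e₁₂, e₁₃} ∩ {e₀, e₃, e₄, e₆, e₇, e₉, e₁₀, e₁₁, e₁₄, e₁₅} = {e₄, e₆}
So ⟦driver in e₂ next to e₁⟧ = {e₄, e₆}.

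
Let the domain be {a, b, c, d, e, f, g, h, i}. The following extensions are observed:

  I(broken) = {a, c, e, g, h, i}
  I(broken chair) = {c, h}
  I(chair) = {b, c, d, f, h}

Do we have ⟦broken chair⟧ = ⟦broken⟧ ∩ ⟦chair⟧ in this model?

yes

⟦broken⟧ ∩ ⟦chair⟧ = {a, c, e, g, h, i} ∩ {b, c, d, f, h} = {c, h}
Observed ⟦broken chair⟧ = {c, h}.
These coincide, so the modifier is intersective here.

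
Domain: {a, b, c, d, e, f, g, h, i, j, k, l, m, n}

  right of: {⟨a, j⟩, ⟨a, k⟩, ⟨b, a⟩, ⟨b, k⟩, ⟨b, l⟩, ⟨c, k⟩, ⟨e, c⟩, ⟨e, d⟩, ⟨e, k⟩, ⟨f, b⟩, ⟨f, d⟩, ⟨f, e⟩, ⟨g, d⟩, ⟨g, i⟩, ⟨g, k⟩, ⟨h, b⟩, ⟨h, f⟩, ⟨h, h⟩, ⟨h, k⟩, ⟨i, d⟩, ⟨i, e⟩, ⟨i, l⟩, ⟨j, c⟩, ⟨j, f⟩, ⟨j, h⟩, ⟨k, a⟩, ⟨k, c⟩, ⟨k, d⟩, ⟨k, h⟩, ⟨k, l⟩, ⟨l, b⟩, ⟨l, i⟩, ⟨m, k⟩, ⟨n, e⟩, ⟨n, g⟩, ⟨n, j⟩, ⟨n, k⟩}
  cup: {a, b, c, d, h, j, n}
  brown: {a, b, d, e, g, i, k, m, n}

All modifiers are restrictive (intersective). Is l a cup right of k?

⟦right of k⟧ = {x : ⟨x, k⟩ ∈ ⟦right of⟧} = {a, b, c, e, g, h, m, n}
⟦cup⟧ = {a, b, c, d, h, j, n}
… ∩ ⟦right of k⟧ = {a, b, c, d, h, j, n} ∩ {a, b, c, e, g, h, m, n} = {a, b, c, h, n}
⟦cup right of k⟧ = {a, b, c, h, n}; l ∉ this set.

no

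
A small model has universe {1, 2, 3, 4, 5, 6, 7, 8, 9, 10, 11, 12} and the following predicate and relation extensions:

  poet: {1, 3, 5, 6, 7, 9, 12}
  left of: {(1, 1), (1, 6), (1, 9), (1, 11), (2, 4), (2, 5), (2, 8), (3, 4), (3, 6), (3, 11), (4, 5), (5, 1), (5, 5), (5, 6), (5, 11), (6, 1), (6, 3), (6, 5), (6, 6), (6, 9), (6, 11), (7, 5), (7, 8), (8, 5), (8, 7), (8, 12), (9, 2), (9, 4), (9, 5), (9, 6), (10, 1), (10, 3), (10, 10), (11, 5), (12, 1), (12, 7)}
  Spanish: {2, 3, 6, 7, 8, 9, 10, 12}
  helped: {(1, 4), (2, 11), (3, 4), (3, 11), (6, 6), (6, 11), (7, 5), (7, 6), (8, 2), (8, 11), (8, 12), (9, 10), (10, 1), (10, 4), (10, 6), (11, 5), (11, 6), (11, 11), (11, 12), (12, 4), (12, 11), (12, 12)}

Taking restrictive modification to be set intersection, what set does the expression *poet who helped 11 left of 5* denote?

⟦who helped 11⟧ = {x : ⟨x, 11⟩ ∈ ⟦helped⟧} = {2, 3, 6, 8, 11, 12}
⟦left of 5⟧ = {x : ⟨x, 5⟩ ∈ ⟦left of⟧} = {2, 4, 5, 6, 7, 8, 9, 11}
⟦poet⟧ = {1, 3, 5, 6, 7, 9, 12}
… ∩ ⟦who helped 11⟧ = {1, 3, 5, 6, 7, 9, 12} ∩ {2, 3, 6, 8, 11, 12} = {3, 6, 12}
… ∩ ⟦left of 5⟧ = {3, 6, 12} ∩ {2, 4, 5, 6, 7, 8, 9, 11} = {6}
So ⟦poet who helped 11 left of 5⟧ = {6}.

{6}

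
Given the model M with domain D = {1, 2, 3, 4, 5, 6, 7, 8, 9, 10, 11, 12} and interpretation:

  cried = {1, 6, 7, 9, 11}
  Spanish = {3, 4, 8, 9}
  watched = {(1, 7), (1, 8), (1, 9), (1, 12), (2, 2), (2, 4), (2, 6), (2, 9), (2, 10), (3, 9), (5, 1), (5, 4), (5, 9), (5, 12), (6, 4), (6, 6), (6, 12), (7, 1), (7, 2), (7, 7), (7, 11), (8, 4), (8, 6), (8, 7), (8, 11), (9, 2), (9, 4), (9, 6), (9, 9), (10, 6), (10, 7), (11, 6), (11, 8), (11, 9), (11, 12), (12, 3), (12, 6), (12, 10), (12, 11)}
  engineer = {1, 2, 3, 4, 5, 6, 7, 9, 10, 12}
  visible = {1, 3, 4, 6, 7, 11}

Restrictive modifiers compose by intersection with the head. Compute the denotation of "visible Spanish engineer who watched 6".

∅

⟦who watched 6⟧ = {x : ⟨x, 6⟩ ∈ ⟦watched⟧} = {2, 6, 8, 9, 10, 11, 12}
⟦engineer⟧ = {1, 2, 3, 4, 5, 6, 7, 9, 10, 12}
… ∩ ⟦who watched 6⟧ = {1, 2, 3, 4, 5, 6, 7, 9, 10, 12} ∩ {2, 6, 8, 9, 10, 11, 12} = {2, 6, 9, 10, 12}
… ∩ ⟦visible⟧ = {2, 6, 9, 10, 12} ∩ {1, 3, 4, 6, 7, 11} = {6}
… ∩ ⟦Spanish⟧ = {6} ∩ {3, 4, 8, 9} = ∅
So ⟦visible Spanish engineer who watched 6⟧ = ∅.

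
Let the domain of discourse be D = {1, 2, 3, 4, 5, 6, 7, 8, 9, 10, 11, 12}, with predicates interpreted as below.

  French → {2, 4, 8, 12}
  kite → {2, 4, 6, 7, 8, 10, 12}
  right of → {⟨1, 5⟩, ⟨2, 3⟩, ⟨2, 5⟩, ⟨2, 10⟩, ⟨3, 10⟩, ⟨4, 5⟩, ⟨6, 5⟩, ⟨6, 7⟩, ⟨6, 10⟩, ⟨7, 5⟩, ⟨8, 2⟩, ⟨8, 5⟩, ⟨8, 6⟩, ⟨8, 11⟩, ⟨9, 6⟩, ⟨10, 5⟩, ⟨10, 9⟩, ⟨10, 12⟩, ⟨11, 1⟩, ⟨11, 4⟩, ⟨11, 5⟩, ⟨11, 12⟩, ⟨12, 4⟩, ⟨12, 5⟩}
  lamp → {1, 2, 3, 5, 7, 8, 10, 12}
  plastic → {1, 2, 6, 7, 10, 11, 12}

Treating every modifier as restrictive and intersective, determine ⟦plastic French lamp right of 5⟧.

⟦right of 5⟧ = {x : ⟨x, 5⟩ ∈ ⟦right of⟧} = {1, 2, 4, 6, 7, 8, 10, 11, 12}
⟦lamp⟧ = {1, 2, 3, 5, 7, 8, 10, 12}
… ∩ ⟦right of 5⟧ = {1, 2, 3, 5, 7, 8, 10, 12} ∩ {1, 2, 4, 6, 7, 8, 10, 11, 12} = {1, 2, 7, 8, 10, 12}
… ∩ ⟦plastic⟧ = {1, 2, 7, 8, 10, 12} ∩ {1, 2, 6, 7, 10, 11, 12} = {1, 2, 7, 10, 12}
… ∩ ⟦French⟧ = {1, 2, 7, 10, 12} ∩ {2, 4, 8, 12} = {2, 12}
So ⟦plastic French lamp right of 5⟧ = {2, 12}.

{2, 12}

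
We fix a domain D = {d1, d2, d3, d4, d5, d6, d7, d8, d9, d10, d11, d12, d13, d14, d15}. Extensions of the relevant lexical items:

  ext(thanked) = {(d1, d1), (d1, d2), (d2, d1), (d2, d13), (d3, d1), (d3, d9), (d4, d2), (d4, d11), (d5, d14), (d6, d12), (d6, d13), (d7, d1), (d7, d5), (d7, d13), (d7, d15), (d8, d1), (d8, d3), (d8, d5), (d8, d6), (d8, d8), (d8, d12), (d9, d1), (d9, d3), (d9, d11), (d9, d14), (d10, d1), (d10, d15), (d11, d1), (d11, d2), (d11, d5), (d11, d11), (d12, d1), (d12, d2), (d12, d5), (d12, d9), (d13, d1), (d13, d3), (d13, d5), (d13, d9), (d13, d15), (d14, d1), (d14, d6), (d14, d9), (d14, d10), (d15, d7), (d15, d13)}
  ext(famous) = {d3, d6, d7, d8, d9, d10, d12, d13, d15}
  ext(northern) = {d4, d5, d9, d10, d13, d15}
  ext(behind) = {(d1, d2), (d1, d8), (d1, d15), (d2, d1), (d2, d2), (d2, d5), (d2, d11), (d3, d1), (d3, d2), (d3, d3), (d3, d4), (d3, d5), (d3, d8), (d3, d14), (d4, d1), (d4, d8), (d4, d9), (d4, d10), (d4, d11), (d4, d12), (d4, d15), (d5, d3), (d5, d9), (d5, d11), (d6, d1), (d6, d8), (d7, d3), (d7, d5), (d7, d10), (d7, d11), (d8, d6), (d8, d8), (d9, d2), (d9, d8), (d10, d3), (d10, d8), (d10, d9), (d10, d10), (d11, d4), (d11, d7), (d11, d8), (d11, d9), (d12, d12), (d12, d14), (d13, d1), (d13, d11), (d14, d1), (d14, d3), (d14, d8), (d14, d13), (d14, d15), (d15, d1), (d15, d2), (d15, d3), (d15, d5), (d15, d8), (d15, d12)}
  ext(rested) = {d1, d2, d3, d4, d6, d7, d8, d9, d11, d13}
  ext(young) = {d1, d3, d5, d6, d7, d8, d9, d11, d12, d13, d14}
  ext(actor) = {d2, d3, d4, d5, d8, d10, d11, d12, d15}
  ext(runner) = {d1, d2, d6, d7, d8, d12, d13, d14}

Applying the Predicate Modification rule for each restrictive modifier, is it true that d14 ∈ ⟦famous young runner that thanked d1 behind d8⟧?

no

⟦that thanked d1⟧ = {x : ⟨x, d1⟩ ∈ ⟦thanked⟧} = {d1, d2, d3, d7, d8, d9, d10, d11, d12, d13, d14}
⟦behind d8⟧ = {x : ⟨x, d8⟩ ∈ ⟦behind⟧} = {d1, d3, d4, d6, d8, d9, d10, d11, d14, d15}
⟦runner⟧ = {d1, d2, d6, d7, d8, d12, d13, d14}
… ∩ ⟦that thanked d1⟧ = {d1, d2, d6, d7, d8, d12, d13, d14} ∩ {d1, d2, d3, d7, d8, d9, d10, d11, d12, d13, d14} = {d1, d2, d7, d8, d12, d13, d14}
… ∩ ⟦behind d8⟧ = {d1, d2, d7, d8, d12, d13, d14} ∩ {d1, d3, d4, d6, d8, d9, d10, d11, d14, d15} = {d1, d8, d14}
… ∩ ⟦famous⟧ = {d1, d8, d14} ∩ {d3, d6, d7, d8, d9, d10, d12, d13, d15} = {d8}
… ∩ ⟦young⟧ = {d8} ∩ {d1, d3, d5, d6, d7, d8, d9, d11, d12, d13, d14} = {d8}
⟦famous young runner that thanked d1 behind d8⟧ = {d8}; d14 ∉ this set.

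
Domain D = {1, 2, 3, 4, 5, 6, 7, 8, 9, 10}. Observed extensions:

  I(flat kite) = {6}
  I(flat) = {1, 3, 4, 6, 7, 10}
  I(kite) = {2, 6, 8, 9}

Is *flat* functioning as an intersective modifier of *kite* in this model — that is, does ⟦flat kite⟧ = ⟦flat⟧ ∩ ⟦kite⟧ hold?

yes

⟦flat⟧ ∩ ⟦kite⟧ = {1, 3, 4, 6, 7, 10} ∩ {2, 6, 8, 9} = {6}
Observed ⟦flat kite⟧ = {6}.
These coincide, so the modifier is intersective here.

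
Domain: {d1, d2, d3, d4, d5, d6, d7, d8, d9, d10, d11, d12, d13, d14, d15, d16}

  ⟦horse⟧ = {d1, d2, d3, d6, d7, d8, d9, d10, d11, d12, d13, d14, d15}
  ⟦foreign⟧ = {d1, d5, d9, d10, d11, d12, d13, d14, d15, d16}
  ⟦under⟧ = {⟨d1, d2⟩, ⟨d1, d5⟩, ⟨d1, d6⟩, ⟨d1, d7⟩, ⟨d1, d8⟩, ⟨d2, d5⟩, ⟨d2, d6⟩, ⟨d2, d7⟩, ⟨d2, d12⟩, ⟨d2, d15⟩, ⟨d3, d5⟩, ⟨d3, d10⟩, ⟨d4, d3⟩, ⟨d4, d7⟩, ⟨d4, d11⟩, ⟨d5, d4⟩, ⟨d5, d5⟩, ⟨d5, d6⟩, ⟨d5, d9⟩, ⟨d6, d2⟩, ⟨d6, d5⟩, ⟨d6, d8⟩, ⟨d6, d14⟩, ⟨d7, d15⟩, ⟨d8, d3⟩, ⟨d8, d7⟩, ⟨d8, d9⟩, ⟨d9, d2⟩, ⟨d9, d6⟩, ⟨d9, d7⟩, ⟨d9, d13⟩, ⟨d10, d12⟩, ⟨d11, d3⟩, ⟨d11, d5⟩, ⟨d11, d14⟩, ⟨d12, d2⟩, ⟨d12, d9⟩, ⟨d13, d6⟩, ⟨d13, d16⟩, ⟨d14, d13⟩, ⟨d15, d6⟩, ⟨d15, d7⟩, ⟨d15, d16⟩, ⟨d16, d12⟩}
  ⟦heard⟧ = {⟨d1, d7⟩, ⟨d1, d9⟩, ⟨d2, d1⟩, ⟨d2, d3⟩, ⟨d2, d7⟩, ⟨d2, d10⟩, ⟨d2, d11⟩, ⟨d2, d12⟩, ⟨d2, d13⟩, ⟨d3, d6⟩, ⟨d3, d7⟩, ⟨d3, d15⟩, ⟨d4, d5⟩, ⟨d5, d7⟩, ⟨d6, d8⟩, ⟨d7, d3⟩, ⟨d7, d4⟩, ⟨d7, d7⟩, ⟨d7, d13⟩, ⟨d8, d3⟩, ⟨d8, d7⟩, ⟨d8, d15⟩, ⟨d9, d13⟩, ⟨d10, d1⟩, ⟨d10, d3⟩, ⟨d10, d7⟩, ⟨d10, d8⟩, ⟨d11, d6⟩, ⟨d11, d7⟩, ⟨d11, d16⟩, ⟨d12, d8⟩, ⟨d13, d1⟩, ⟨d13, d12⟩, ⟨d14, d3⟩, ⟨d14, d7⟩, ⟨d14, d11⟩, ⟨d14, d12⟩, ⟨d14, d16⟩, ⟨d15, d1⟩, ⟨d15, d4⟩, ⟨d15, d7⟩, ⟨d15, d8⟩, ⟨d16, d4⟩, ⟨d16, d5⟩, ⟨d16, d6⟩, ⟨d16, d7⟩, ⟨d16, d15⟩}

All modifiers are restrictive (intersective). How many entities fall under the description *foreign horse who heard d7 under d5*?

⟦who heard d7⟧ = {x : ⟨x, d7⟩ ∈ ⟦heard⟧} = {d1, d2, d3, d5, d7, d8, d10, d11, d14, d15, d16}
⟦under d5⟧ = {x : ⟨x, d5⟩ ∈ ⟦under⟧} = {d1, d2, d3, d5, d6, d11}
⟦horse⟧ = {d1, d2, d3, d6, d7, d8, d9, d10, d11, d12, d13, d14, d15}
… ∩ ⟦who heard d7⟧ = {d1, d2, d3, d6, d7, d8, d9, d10, d11, d12, d13, d14, d15} ∩ {d1, d2, d3, d5, d7, d8, d10, d11, d14, d15, d16} = {d1, d2, d3, d7, d8, d10, d11, d14, d15}
… ∩ ⟦under d5⟧ = {d1, d2, d3, d7, d8, d10, d11, d14, d15} ∩ {d1, d2, d3, d5, d6, d11} = {d1, d2, d3, d11}
… ∩ ⟦foreign⟧ = {d1, d2, d3, d11} ∩ {d1, d5, d9, d10, d11, d12, d13, d14, d15, d16} = {d1, d11}
⟦foreign horse who heard d7 under d5⟧ = {d1, d11}, so the cardinality is 2.

2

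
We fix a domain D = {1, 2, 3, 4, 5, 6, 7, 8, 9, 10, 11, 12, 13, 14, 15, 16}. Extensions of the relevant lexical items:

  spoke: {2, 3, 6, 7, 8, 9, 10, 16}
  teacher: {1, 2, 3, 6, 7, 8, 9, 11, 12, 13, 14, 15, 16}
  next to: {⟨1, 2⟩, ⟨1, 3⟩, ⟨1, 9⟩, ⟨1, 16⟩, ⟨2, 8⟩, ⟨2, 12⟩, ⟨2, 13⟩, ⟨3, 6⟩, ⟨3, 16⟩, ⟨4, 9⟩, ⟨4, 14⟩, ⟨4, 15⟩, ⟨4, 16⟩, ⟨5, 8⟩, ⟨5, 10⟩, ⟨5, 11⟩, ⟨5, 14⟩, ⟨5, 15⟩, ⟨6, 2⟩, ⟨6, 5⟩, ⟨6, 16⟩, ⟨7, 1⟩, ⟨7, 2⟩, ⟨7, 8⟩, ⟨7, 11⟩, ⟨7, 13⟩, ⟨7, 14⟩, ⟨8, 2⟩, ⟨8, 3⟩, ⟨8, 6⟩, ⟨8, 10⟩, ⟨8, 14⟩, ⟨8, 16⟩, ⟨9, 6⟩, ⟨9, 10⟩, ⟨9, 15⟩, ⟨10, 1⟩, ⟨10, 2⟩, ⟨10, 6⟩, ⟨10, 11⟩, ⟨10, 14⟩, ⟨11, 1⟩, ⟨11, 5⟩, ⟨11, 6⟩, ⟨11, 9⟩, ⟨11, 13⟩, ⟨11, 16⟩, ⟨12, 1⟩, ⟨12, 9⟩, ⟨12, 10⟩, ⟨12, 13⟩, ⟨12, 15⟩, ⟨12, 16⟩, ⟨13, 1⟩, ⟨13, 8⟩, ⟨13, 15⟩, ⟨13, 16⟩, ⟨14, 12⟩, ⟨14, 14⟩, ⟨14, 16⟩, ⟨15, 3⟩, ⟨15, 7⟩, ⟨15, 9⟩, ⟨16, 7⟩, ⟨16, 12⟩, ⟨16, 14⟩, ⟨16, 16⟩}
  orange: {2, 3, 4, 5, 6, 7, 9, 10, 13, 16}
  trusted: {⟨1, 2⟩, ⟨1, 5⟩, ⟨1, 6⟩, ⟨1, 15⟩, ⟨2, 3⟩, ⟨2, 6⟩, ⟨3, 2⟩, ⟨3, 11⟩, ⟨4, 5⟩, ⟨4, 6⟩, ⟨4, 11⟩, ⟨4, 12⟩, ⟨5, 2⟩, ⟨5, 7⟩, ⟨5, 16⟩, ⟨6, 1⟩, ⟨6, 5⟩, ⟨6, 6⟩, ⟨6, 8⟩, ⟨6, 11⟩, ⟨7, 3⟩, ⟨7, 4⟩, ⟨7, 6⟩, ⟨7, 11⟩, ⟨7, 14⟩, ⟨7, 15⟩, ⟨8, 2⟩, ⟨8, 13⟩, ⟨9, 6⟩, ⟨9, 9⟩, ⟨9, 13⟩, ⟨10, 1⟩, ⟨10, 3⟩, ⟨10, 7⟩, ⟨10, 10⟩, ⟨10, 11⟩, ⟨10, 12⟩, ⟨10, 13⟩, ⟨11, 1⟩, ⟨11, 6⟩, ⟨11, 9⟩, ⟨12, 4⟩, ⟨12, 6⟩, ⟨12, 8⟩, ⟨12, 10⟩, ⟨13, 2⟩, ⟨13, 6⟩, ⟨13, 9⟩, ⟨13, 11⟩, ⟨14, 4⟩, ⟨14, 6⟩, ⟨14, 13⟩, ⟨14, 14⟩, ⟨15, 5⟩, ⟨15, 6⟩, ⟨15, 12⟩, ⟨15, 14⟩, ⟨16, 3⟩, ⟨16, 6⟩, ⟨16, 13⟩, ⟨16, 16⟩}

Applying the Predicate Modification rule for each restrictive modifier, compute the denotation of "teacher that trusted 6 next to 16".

⟦that trusted 6⟧ = {x : ⟨x, 6⟩ ∈ ⟦trusted⟧} = {1, 2, 4, 6, 7, 9, 11, 12, 13, 14, 15, 16}
⟦next to 16⟧ = {x : ⟨x, 16⟩ ∈ ⟦next to⟧} = {1, 3, 4, 6, 8, 11, 12, 13, 14, 16}
⟦teacher⟧ = {1, 2, 3, 6, 7, 8, 9, 11, 12, 13, 14, 15, 16}
… ∩ ⟦that trusted 6⟧ = {1, 2, 3, 6, 7, 8, 9, 11, 12, 13, 14, 15, 16} ∩ {1, 2, 4, 6, 7, 9, 11, 12, 13, 14, 15, 16} = {1, 2, 6, 7, 9, 11, 12, 13, 14, 15, 16}
… ∩ ⟦next to 16⟧ = {1, 2, 6, 7, 9, 11, 12, 13, 14, 15, 16} ∩ {1, 3, 4, 6, 8, 11, 12, 13, 14, 16} = {1, 6, 11, 12, 13, 14, 16}
So ⟦teacher that trusted 6 next to 16⟧ = {1, 6, 11, 12, 13, 14, 16}.

{1, 6, 11, 12, 13, 14, 16}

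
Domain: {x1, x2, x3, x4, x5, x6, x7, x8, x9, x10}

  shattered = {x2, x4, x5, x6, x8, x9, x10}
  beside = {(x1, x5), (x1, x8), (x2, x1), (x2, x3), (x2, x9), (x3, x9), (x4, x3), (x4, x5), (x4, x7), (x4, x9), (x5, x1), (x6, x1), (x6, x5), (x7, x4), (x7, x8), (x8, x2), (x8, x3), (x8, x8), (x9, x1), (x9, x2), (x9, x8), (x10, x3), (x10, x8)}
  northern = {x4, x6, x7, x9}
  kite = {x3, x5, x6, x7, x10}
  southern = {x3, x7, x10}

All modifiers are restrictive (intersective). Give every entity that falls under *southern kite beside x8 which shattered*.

⟦beside x8⟧ = {x : ⟨x, x8⟩ ∈ ⟦beside⟧} = {x1, x7, x8, x9, x10}
⟦which shattered⟧ = ⟦shattered⟧ = {x2, x4, x5, x6, x8, x9, x10}
⟦kite⟧ = {x3, x5, x6, x7, x10}
… ∩ ⟦beside x8⟧ = {x3, x5, x6, x7, x10} ∩ {x1, x7, x8, x9, x10} = {x7, x10}
… ∩ ⟦which shattered⟧ = {x7, x10} ∩ {x2, x4, x5, x6, x8, x9, x10} = {x10}
… ∩ ⟦southern⟧ = {x10} ∩ {x3, x7, x10} = {x10}
So ⟦southern kite beside x8 which shattered⟧ = {x10}.

{x10}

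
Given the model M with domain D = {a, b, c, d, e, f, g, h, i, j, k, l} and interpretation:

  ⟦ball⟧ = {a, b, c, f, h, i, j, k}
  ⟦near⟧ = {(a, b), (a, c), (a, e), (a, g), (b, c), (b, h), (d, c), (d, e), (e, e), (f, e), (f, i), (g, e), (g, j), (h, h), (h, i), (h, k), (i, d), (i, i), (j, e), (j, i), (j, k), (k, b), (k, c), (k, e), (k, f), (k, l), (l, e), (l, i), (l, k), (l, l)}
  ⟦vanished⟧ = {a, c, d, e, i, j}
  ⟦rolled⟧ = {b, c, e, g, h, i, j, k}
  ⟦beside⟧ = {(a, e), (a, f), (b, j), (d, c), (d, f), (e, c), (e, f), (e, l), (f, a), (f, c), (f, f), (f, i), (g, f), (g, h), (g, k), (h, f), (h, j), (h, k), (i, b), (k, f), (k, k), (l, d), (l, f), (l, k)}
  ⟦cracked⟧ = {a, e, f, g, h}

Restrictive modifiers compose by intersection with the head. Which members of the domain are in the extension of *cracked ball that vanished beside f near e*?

⟦that vanished⟧ = ⟦vanished⟧ = {a, c, d, e, i, j}
⟦beside f⟧ = {x : ⟨x, f⟩ ∈ ⟦beside⟧} = {a, d, e, f, g, h, k, l}
⟦near e⟧ = {x : ⟨x, e⟩ ∈ ⟦near⟧} = {a, d, e, f, g, j, k, l}
⟦ball⟧ = {a, b, c, f, h, i, j, k}
… ∩ ⟦that vanished⟧ = {a, b, c, f, h, i, j, k} ∩ {a, c, d, e, i, j} = {a, c, i, j}
… ∩ ⟦beside f⟧ = {a, c, i, j} ∩ {a, d, e, f, g, h, k, l} = {a}
… ∩ ⟦near e⟧ = {a} ∩ {a, d, e, f, g, j, k, l} = {a}
… ∩ ⟦cracked⟧ = {a} ∩ {a, e, f, g, h} = {a}
So ⟦cracked ball that vanished beside f near e⟧ = {a}.

{a}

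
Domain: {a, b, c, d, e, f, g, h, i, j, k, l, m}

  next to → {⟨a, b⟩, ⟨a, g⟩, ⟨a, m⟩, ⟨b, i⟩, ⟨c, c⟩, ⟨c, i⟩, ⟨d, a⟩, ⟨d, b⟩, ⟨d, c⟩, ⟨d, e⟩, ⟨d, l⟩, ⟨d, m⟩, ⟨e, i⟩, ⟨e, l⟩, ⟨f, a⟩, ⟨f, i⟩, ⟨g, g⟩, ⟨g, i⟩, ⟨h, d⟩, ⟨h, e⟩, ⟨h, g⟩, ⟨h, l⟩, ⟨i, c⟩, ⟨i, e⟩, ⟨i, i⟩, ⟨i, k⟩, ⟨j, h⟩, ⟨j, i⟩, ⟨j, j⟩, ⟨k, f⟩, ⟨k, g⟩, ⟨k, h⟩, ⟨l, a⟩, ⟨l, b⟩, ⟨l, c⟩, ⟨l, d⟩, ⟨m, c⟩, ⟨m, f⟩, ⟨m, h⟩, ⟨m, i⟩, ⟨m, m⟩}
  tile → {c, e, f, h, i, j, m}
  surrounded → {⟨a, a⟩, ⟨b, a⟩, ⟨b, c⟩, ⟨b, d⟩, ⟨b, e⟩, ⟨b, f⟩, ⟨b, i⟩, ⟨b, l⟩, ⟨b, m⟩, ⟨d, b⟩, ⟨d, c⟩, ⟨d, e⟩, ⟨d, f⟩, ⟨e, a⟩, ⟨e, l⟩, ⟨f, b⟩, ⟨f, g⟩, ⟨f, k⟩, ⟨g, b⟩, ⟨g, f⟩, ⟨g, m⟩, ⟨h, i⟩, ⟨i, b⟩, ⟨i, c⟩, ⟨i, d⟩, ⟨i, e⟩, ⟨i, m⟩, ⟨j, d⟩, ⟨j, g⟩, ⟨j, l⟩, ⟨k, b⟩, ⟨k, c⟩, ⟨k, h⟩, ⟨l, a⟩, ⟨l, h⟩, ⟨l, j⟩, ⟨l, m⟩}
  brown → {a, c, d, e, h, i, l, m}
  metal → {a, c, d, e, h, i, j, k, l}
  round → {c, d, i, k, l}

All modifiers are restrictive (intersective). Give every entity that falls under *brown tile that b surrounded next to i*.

{c, e, i, m}

⟦that b surrounded⟧ = {x : ⟨b, x⟩ ∈ ⟦surrounded⟧} = {a, c, d, e, f, i, l, m}
⟦next to i⟧ = {x : ⟨x, i⟩ ∈ ⟦next to⟧} = {b, c, e, f, g, i, j, m}
⟦tile⟧ = {c, e, f, h, i, j, m}
… ∩ ⟦that b surrounded⟧ = {c, e, f, h, i, j, m} ∩ {a, c, d, e, f, i, l, m} = {c, e, f, i, m}
… ∩ ⟦next to i⟧ = {c, e, f, i, m} ∩ {b, c, e, f, g, i, j, m} = {c, e, f, i, m}
… ∩ ⟦brown⟧ = {c, e, f, i, m} ∩ {a, c, d, e, h, i, l, m} = {c, e, i, m}
So ⟦brown tile that b surrounded next to i⟧ = {c, e, i, m}.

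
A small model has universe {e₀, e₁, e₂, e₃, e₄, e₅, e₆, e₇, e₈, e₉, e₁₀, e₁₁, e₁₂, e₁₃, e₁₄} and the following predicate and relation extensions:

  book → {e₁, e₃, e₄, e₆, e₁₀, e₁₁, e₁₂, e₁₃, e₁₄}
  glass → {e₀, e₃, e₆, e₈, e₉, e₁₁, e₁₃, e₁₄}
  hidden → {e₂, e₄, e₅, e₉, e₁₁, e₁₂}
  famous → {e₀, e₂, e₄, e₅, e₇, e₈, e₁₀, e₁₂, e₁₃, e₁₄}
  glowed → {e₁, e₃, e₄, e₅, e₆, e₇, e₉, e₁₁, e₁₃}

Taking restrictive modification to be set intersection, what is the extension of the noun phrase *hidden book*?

⟦book⟧ = {e₁, e₃, e₄, e₆, e₁₀, e₁₁, e₁₂, e₁₃, e₁₄}
… ∩ ⟦hidden⟧ = {e₁, e₃, e₄, e₆, e₁₀, e₁₁, e₁₂, e₁₃, e₁₄} ∩ {e₂, e₄, e₅, e₉, e₁₁, e₁₂} = {e₄, e₁₁, e₁₂}
So ⟦hidden book⟧ = {e₄, e₁₁, e₁₂}.

{e₄, e₁₁, e₁₂}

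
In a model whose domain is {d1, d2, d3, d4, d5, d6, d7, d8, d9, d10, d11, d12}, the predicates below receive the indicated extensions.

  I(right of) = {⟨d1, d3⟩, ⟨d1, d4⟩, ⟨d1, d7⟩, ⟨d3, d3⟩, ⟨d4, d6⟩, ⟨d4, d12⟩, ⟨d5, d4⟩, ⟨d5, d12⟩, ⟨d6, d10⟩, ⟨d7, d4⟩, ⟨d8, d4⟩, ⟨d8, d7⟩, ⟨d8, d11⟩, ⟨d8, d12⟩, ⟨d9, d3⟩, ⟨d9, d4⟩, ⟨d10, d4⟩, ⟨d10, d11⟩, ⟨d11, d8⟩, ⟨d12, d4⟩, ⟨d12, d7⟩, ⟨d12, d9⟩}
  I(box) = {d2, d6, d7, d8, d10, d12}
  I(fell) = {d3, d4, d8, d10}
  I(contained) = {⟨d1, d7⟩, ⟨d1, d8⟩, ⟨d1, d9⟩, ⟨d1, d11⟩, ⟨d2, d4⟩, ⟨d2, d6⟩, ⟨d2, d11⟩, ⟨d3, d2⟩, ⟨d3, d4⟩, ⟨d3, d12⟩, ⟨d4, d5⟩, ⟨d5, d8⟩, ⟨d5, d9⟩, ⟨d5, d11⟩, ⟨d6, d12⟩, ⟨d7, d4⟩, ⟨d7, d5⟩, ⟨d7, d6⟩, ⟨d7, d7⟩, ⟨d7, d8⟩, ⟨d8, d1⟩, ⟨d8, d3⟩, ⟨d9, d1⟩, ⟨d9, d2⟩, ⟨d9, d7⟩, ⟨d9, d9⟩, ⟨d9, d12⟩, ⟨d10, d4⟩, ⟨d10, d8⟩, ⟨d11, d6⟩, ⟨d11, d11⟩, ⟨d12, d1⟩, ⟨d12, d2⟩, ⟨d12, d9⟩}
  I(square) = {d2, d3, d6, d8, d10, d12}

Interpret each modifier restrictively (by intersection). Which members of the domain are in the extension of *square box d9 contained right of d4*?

{d12}

⟦d9 contained⟧ = {x : ⟨d9, x⟩ ∈ ⟦contained⟧} = {d1, d2, d7, d9, d12}
⟦right of d4⟧ = {x : ⟨x, d4⟩ ∈ ⟦right of⟧} = {d1, d5, d7, d8, d9, d10, d12}
⟦box⟧ = {d2, d6, d7, d8, d10, d12}
… ∩ ⟦d9 contained⟧ = {d2, d6, d7, d8, d10, d12} ∩ {d1, d2, d7, d9, d12} = {d2, d7, d12}
… ∩ ⟦right of d4⟧ = {d2, d7, d12} ∩ {d1, d5, d7, d8, d9, d10, d12} = {d7, d12}
… ∩ ⟦square⟧ = {d7, d12} ∩ {d2, d3, d6, d8, d10, d12} = {d12}
So ⟦square box d9 contained right of d4⟧ = {d12}.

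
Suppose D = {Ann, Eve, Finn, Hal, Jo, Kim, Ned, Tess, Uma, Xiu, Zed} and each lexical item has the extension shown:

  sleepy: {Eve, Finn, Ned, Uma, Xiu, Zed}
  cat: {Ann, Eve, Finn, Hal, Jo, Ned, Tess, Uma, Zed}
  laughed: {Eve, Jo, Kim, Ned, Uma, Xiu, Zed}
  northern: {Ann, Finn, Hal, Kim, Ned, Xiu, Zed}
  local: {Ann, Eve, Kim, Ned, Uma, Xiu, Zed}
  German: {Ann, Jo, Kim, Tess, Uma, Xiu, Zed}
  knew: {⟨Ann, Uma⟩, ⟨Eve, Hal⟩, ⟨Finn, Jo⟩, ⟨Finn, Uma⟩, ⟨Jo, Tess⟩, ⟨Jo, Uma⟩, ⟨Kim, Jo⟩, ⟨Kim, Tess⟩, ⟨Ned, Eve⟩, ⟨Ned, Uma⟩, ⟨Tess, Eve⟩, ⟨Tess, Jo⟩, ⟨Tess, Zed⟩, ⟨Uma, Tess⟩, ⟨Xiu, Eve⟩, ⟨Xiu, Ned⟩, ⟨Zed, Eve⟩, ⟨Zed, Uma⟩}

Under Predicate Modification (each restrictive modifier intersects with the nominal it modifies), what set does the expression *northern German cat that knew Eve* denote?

{Zed}

⟦that knew Eve⟧ = {x : ⟨x, Eve⟩ ∈ ⟦knew⟧} = {Ned, Tess, Xiu, Zed}
⟦cat⟧ = {Ann, Eve, Finn, Hal, Jo, Ned, Tess, Uma, Zed}
… ∩ ⟦that knew Eve⟧ = {Ann, Eve, Finn, Hal, Jo, Ned, Tess, Uma, Zed} ∩ {Ned, Tess, Xiu, Zed} = {Ned, Tess, Zed}
… ∩ ⟦northern⟧ = {Ned, Tess, Zed} ∩ {Ann, Finn, Hal, Kim, Ned, Xiu, Zed} = {Ned, Zed}
… ∩ ⟦German⟧ = {Ned, Zed} ∩ {Ann, Jo, Kim, Tess, Uma, Xiu, Zed} = {Zed}
So ⟦northern German cat that knew Eve⟧ = {Zed}.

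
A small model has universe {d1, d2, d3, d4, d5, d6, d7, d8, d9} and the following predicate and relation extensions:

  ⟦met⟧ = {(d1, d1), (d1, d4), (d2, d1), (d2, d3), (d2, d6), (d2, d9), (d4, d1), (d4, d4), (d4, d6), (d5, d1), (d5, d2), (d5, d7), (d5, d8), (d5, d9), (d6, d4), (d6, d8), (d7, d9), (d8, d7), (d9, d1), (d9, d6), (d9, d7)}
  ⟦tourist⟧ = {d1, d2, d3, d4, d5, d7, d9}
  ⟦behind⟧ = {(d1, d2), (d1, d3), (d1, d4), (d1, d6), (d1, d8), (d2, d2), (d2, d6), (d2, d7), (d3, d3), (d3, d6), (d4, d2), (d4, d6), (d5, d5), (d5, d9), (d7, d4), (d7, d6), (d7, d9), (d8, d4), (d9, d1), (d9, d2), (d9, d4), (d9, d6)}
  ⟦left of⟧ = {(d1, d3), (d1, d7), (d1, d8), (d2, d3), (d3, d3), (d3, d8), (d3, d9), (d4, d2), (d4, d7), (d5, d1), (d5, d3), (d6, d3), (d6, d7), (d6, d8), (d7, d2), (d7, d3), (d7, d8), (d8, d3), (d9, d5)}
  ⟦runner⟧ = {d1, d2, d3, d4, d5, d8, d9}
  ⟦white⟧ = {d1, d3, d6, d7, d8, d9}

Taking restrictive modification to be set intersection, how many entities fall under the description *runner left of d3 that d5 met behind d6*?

⟦left of d3⟧ = {x : ⟨x, d3⟩ ∈ ⟦left of⟧} = {d1, d2, d3, d5, d6, d7, d8}
⟦that d5 met⟧ = {x : ⟨d5, x⟩ ∈ ⟦met⟧} = {d1, d2, d7, d8, d9}
⟦behind d6⟧ = {x : ⟨x, d6⟩ ∈ ⟦behind⟧} = {d1, d2, d3, d4, d7, d9}
⟦runner⟧ = {d1, d2, d3, d4, d5, d8, d9}
… ∩ ⟦left of d3⟧ = {d1, d2, d3, d4, d5, d8, d9} ∩ {d1, d2, d3, d5, d6, d7, d8} = {d1, d2, d3, d5, d8}
… ∩ ⟦that d5 met⟧ = {d1, d2, d3, d5, d8} ∩ {d1, d2, d7, d8, d9} = {d1, d2, d8}
… ∩ ⟦behind d6⟧ = {d1, d2, d8} ∩ {d1, d2, d3, d4, d7, d9} = {d1, d2}
⟦runner left of d3 that d5 met behind d6⟧ = {d1, d2}, so the cardinality is 2.

2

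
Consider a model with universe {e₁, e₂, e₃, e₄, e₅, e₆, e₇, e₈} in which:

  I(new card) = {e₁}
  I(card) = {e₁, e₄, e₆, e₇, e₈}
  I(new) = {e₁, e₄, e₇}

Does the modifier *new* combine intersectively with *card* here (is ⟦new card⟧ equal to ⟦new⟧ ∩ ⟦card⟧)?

no

⟦new⟧ ∩ ⟦card⟧ = {e₁, e₄, e₇} ∩ {e₁, e₄, e₆, e₇, e₈} = {e₁, e₄, e₇}
Observed ⟦new card⟧ = {e₁}.
These differ, so the modifier is not intersective in this model.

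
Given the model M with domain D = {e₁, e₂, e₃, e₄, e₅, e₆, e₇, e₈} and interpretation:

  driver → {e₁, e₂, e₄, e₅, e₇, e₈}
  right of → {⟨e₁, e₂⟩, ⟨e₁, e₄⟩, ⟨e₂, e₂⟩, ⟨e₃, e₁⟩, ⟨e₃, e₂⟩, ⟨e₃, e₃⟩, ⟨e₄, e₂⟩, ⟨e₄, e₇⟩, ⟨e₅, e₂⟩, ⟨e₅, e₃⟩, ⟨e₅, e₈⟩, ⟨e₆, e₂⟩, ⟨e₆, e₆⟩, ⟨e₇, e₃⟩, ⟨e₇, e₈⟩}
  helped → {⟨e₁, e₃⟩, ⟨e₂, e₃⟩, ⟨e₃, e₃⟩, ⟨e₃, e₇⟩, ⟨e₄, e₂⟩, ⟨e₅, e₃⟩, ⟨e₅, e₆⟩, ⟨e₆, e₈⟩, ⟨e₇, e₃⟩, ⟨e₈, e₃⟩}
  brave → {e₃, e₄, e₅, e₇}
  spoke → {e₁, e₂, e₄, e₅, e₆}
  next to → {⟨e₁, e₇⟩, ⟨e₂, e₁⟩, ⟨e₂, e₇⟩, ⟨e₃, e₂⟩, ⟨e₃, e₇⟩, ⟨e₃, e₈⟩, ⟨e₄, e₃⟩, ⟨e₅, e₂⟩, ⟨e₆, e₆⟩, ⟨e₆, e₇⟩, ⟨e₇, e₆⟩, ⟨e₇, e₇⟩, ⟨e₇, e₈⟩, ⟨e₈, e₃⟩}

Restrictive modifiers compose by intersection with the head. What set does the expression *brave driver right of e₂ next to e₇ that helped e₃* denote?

∅

⟦right of e₂⟧ = {x : ⟨x, e₂⟩ ∈ ⟦right of⟧} = {e₁, e₂, e₃, e₄, e₅, e₆}
⟦next to e₇⟧ = {x : ⟨x, e₇⟩ ∈ ⟦next to⟧} = {e₁, e₂, e₃, e₆, e₇}
⟦that helped e₃⟧ = {x : ⟨x, e₃⟩ ∈ ⟦helped⟧} = {e₁, e₂, e₃, e₅, e₇, e₈}
⟦driver⟧ = {e₁, e₂, e₄, e₅, e₇, e₈}
… ∩ ⟦right of e₂⟧ = {e₁, e₂, e₄, e₅, e₇, e₈} ∩ {e₁, e₂, e₃, e₄, e₅, e₆} = {e₁, e₂, e₄, e₅}
… ∩ ⟦next to e₇⟧ = {e₁, e₂, e₄, e₅} ∩ {e₁, e₂, e₃, e₆, e₇} = {e₁, e₂}
… ∩ ⟦that helped e₃⟧ = {e₁, e₂} ∩ {e₁, e₂, e₃, e₅, e₇, e₈} = {e₁, e₂}
… ∩ ⟦brave⟧ = {e₁, e₂} ∩ {e₃, e₄, e₅, e₇} = ∅
So ⟦brave driver right of e₂ next to e₇ that helped e₃⟧ = ∅.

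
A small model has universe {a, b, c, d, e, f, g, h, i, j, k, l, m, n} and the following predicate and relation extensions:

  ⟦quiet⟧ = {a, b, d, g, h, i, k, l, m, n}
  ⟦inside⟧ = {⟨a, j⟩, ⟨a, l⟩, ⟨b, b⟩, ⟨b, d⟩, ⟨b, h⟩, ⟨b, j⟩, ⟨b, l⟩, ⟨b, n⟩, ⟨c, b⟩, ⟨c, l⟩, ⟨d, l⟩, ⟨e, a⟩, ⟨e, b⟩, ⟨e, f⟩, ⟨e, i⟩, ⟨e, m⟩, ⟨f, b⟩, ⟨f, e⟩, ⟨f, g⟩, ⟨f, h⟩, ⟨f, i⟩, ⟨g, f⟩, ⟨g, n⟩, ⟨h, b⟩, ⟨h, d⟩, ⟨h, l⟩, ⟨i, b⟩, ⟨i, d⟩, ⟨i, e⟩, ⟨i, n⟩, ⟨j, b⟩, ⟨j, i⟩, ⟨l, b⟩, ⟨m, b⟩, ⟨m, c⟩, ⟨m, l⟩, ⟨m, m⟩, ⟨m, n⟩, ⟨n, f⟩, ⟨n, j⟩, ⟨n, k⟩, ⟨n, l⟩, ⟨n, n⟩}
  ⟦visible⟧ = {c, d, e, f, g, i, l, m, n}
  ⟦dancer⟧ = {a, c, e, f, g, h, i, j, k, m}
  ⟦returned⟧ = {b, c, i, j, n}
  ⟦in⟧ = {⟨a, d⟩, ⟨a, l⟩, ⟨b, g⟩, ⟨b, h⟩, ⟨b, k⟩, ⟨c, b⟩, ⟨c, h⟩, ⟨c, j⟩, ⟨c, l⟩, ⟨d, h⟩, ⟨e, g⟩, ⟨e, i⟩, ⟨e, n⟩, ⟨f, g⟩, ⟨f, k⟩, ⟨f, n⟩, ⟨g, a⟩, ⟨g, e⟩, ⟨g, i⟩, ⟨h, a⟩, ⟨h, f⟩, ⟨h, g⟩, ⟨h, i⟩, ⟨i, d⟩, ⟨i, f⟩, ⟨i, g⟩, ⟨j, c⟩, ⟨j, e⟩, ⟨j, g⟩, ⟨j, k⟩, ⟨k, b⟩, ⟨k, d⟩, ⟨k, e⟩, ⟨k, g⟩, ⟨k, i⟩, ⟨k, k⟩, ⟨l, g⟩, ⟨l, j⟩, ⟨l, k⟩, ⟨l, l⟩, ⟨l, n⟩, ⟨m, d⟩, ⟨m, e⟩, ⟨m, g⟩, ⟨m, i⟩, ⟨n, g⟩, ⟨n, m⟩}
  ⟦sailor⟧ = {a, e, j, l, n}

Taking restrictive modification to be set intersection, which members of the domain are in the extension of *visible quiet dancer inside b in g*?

{i, m}

⟦inside b⟧ = {x : ⟨x, b⟩ ∈ ⟦inside⟧} = {b, c, e, f, h, i, j, l, m}
⟦in g⟧ = {x : ⟨x, g⟩ ∈ ⟦in⟧} = {b, e, f, h, i, j, k, l, m, n}
⟦dancer⟧ = {a, c, e, f, g, h, i, j, k, m}
… ∩ ⟦inside b⟧ = {a, c, e, f, g, h, i, j, k, m} ∩ {b, c, e, f, h, i, j, l, m} = {c, e, f, h, i, j, m}
… ∩ ⟦in g⟧ = {c, e, f, h, i, j, m} ∩ {b, e, f, h, i, j, k, l, m, n} = {e, f, h, i, j, m}
… ∩ ⟦visible⟧ = {e, f, h, i, j, m} ∩ {c, d, e, f, g, i, l, m, n} = {e, f, i, m}
… ∩ ⟦quiet⟧ = {e, f, i, m} ∩ {a, b, d, g, h, i, k, l, m, n} = {i, m}
So ⟦visible quiet dancer inside b in g⟧ = {i, m}.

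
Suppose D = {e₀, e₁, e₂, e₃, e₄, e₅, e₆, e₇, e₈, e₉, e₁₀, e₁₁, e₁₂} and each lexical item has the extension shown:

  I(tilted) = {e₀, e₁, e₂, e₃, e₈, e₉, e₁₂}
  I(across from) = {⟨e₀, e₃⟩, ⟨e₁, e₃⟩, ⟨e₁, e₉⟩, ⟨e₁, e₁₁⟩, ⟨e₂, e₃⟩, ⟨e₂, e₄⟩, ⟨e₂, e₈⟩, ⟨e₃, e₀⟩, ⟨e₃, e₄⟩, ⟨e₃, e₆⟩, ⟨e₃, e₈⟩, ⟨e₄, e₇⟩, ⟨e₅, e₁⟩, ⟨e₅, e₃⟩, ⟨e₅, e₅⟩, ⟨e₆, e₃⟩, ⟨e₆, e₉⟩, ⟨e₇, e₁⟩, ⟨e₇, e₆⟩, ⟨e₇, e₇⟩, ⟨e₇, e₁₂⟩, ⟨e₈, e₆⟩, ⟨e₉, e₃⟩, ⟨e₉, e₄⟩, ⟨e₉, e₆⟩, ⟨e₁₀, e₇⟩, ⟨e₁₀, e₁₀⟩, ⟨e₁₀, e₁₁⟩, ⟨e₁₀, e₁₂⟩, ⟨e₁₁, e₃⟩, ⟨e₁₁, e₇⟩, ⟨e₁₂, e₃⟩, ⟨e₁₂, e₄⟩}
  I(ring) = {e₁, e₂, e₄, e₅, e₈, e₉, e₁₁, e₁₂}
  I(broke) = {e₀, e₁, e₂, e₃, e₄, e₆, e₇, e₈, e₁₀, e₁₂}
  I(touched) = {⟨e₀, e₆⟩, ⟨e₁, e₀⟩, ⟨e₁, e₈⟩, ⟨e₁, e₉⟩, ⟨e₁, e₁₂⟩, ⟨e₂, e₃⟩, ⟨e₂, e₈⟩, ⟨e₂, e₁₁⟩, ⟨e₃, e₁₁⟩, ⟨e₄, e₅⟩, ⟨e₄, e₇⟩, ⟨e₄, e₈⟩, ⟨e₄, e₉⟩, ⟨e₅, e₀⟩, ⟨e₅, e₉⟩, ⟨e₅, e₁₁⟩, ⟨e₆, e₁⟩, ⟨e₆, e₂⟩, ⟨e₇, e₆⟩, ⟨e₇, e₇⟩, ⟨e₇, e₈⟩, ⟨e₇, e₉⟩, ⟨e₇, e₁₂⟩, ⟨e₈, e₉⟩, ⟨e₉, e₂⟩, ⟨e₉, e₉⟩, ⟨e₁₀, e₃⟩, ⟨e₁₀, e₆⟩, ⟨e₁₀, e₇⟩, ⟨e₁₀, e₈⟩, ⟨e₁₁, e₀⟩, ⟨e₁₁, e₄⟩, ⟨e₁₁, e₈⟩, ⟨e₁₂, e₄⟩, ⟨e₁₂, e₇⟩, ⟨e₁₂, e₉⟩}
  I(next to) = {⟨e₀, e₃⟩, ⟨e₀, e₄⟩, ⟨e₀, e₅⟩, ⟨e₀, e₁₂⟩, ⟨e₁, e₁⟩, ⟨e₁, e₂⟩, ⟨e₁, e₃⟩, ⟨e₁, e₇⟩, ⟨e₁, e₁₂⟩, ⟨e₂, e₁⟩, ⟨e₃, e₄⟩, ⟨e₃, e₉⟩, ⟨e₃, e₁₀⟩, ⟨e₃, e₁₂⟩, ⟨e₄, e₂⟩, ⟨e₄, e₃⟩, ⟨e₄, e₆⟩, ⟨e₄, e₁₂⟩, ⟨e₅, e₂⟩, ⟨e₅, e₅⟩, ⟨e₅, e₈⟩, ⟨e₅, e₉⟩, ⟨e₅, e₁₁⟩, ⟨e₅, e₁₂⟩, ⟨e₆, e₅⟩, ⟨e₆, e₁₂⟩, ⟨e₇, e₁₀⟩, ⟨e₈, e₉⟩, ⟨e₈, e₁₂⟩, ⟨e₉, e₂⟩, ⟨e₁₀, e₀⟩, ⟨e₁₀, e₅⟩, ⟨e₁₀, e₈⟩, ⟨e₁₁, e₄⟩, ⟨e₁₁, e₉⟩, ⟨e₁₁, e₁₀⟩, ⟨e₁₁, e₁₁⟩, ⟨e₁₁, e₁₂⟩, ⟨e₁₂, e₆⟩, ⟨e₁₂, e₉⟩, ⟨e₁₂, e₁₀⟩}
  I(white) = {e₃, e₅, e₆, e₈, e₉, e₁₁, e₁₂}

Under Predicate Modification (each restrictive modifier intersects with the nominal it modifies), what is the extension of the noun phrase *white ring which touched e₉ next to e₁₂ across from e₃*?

⟦which touched e₉⟧ = {x : ⟨x, e₉⟩ ∈ ⟦touched⟧} = {e₁, e₄, e₅, e₇, e₈, e₉, e₁₂}
⟦next to e₁₂⟧ = {x : ⟨x, e₁₂⟩ ∈ ⟦next to⟧} = {e₀, e₁, e₃, e₄, e₅, e₆, e₈, e₁₁}
⟦across from e₃⟧ = {x : ⟨x, e₃⟩ ∈ ⟦across from⟧} = {e₀, e₁, e₂, e₅, e₆, e₉, e₁₁, e₁₂}
⟦ring⟧ = {e₁, e₂, e₄, e₅, e₈, e₉, e₁₁, e₁₂}
… ∩ ⟦which touched e₉⟧ = {e₁, e₂, e₄, e₅, e₈, e₉, e₁₁, e₁₂} ∩ {e₁, e₄, e₅, e₇, e₈, e₉, e₁₂} = {e₁, e₄, e₅, e₈, e₉, e₁₂}
… ∩ ⟦next to e₁₂⟧ = {e₁, e₄, e₅, e₈, e₉, e₁₂} ∩ {e₀, e₁, e₃, e₄, e₅, e₆, e₈, e₁₁} = {e₁, e₄, e₅, e₈}
… ∩ ⟦across from e₃⟧ = {e₁, e₄, e₅, e₈} ∩ {e₀, e₁, e₂, e₅, e₆, e₉, e₁₁, e₁₂} = {e₁, e₅}
… ∩ ⟦white⟧ = {e₁, e₅} ∩ {e₃, e₅, e₆, e₈, e₉, e₁₁, e₁₂} = {e₅}
So ⟦white ring which touched e₉ next to e₁₂ across from e₃⟧ = {e₅}.

{e₅}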